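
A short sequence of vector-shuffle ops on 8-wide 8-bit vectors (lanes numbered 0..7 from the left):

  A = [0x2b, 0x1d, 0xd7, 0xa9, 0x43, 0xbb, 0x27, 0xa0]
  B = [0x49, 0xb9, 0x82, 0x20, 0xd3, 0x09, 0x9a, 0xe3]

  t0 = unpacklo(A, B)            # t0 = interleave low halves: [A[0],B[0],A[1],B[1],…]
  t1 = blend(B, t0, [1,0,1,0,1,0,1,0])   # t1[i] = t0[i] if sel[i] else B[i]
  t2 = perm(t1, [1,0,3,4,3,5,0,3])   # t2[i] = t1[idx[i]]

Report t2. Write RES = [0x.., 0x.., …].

RES = [0xb9, 0x2b, 0x20, 0xd7, 0x20, 0x09, 0x2b, 0x20]

  t0: 2b 49 1d b9 d7 82 a9 20
  t1: 2b b9 1d 20 d7 09 a9 e3
  t2: b9 2b 20 d7 20 09 2b 20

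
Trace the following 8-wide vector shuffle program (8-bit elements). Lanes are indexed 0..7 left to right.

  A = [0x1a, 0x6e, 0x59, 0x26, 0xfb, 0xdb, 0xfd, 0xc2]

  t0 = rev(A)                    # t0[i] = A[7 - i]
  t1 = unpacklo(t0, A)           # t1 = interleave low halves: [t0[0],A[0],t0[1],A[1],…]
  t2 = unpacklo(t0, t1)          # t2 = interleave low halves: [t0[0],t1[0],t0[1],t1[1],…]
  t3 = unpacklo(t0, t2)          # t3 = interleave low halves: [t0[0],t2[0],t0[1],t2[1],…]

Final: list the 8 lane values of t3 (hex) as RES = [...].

RES = [ 0xc2  0xc2  0xfd  0xc2  0xdb  0xfd  0xfb  0x1a ]

  t0: c2 fd db fb 26 59 6e 1a
  t1: c2 1a fd 6e db 59 fb 26
  t2: c2 c2 fd 1a db fd fb 6e
  t3: c2 c2 fd c2 db fd fb 1a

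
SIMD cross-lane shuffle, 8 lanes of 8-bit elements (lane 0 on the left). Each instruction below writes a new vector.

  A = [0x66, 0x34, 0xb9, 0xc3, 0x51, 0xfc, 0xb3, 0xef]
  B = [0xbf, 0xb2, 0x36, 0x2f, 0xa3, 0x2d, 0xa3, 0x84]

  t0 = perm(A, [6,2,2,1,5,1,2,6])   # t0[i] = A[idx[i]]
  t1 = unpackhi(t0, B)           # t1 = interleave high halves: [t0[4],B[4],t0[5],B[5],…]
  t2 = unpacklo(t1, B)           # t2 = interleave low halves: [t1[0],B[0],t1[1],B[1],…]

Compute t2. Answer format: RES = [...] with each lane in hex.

RES = [0xfc, 0xbf, 0xa3, 0xb2, 0x34, 0x36, 0x2d, 0x2f]

  t0: b3 b9 b9 34 fc 34 b9 b3
  t1: fc a3 34 2d b9 a3 b3 84
  t2: fc bf a3 b2 34 36 2d 2f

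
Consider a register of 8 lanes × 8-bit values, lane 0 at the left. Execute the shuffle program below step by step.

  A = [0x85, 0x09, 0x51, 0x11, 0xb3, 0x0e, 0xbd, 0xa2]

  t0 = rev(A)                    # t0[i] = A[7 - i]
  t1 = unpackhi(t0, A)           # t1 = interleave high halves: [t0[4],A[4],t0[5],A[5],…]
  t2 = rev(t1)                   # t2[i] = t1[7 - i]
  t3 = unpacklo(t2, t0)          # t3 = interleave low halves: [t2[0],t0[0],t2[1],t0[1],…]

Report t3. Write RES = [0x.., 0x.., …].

t0 = [0xa2, 0xbd, 0x0e, 0xb3, 0x11, 0x51, 0x09, 0x85]
t1 = [0x11, 0xb3, 0x51, 0x0e, 0x09, 0xbd, 0x85, 0xa2]
t2 = [0xa2, 0x85, 0xbd, 0x09, 0x0e, 0x51, 0xb3, 0x11]
t3 = [0xa2, 0xa2, 0x85, 0xbd, 0xbd, 0x0e, 0x09, 0xb3]

RES = [0xa2, 0xa2, 0x85, 0xbd, 0xbd, 0x0e, 0x09, 0xb3]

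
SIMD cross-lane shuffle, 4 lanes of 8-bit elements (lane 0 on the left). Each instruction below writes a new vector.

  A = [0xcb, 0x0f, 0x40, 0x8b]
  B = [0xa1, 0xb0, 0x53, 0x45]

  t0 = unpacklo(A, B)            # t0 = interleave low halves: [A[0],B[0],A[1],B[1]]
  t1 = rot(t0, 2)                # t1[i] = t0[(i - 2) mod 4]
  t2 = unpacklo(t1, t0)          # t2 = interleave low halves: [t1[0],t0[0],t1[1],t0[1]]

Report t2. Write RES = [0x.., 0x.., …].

→ t0 |cb|a1|0f|b0|
→ t1 |0f|b0|cb|a1|
→ t2 |0f|cb|b0|a1|

RES = [ 0x0f  0xcb  0xb0  0xa1 ]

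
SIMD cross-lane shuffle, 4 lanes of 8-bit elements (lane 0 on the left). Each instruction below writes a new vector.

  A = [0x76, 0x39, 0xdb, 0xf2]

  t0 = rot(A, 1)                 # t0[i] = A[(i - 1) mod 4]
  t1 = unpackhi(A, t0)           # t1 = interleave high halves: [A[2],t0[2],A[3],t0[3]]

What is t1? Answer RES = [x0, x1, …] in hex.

→ t0 |f2|76|39|db|
→ t1 |db|39|f2|db|

RES = [0xdb, 0x39, 0xf2, 0xdb]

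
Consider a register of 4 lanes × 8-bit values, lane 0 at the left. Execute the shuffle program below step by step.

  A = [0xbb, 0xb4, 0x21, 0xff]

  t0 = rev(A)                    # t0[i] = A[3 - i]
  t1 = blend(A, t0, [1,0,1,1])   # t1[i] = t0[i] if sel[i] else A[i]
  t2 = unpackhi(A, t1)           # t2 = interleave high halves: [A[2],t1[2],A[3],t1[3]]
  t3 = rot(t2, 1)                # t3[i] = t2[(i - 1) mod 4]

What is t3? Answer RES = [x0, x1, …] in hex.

t0 = [0xff, 0x21, 0xb4, 0xbb]
t1 = [0xff, 0xb4, 0xb4, 0xbb]
t2 = [0x21, 0xb4, 0xff, 0xbb]
t3 = [0xbb, 0x21, 0xb4, 0xff]

RES = [ 0xbb  0x21  0xb4  0xff ]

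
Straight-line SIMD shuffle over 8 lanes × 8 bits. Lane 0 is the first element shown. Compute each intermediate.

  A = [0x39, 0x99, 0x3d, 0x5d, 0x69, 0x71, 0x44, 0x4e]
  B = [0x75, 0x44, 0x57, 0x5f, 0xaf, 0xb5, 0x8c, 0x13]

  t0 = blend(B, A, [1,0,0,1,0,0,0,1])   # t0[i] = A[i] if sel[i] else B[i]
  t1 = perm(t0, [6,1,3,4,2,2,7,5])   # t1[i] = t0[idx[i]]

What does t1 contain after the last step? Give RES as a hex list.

RES = [ 0x8c  0x44  0x5d  0xaf  0x57  0x57  0x4e  0xb5 ]

→ t0 |39|44|57|5d|af|b5|8c|4e|
→ t1 |8c|44|5d|af|57|57|4e|b5|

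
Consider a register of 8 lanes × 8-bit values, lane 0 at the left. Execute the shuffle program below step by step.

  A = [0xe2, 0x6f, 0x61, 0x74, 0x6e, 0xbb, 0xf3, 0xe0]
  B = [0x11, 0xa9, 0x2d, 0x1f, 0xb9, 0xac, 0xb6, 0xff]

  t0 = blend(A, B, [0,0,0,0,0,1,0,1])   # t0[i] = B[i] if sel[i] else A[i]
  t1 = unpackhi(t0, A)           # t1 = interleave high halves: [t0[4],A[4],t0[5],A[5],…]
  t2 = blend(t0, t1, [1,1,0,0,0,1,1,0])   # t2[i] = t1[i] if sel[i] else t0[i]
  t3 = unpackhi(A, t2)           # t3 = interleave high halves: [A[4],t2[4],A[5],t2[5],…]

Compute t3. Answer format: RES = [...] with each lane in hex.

→ t0 |e2|6f|61|74|6e|ac|f3|ff|
→ t1 |6e|6e|ac|bb|f3|f3|ff|e0|
→ t2 |6e|6e|61|74|6e|f3|ff|ff|
→ t3 |6e|6e|bb|f3|f3|ff|e0|ff|

RES = [0x6e, 0x6e, 0xbb, 0xf3, 0xf3, 0xff, 0xe0, 0xff]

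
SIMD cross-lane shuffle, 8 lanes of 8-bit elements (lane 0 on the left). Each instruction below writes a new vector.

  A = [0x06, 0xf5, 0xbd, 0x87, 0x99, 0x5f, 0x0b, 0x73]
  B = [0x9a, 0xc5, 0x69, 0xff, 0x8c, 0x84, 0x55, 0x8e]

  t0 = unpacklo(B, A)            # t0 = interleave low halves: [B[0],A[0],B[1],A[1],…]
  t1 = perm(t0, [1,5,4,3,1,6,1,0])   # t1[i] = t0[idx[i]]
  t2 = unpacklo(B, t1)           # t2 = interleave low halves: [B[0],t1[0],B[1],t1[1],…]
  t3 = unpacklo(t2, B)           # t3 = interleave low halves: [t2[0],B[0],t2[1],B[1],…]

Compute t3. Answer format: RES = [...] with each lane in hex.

→ t0 |9a|06|c5|f5|69|bd|ff|87|
→ t1 |06|bd|69|f5|06|ff|06|9a|
→ t2 |9a|06|c5|bd|69|69|ff|f5|
→ t3 |9a|9a|06|c5|c5|69|bd|ff|

RES = [0x9a, 0x9a, 0x06, 0xc5, 0xc5, 0x69, 0xbd, 0xff]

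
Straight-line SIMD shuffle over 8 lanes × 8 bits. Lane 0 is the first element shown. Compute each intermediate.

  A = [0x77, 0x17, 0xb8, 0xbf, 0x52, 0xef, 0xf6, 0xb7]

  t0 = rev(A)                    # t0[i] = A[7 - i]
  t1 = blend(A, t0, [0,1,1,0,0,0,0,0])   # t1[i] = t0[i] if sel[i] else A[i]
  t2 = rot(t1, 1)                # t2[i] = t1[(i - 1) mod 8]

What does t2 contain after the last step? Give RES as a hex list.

  t0: b7 f6 ef 52 bf b8 17 77
  t1: 77 f6 ef bf 52 ef f6 b7
  t2: b7 77 f6 ef bf 52 ef f6

RES = [0xb7, 0x77, 0xf6, 0xef, 0xbf, 0x52, 0xef, 0xf6]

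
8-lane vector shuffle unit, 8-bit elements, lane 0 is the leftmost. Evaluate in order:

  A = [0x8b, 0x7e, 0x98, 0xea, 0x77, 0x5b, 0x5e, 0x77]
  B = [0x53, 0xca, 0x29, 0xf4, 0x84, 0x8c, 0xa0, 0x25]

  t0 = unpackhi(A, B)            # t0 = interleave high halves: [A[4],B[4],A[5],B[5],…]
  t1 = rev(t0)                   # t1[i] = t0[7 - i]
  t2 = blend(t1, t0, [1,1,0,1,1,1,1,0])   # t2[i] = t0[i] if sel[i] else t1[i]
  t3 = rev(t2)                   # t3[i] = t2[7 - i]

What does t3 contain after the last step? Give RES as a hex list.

RES = [0x77, 0x77, 0xa0, 0x5e, 0x8c, 0xa0, 0x84, 0x77]

  t0: 77 84 5b 8c 5e a0 77 25
  t1: 25 77 a0 5e 8c 5b 84 77
  t2: 77 84 a0 8c 5e a0 77 77
  t3: 77 77 a0 5e 8c a0 84 77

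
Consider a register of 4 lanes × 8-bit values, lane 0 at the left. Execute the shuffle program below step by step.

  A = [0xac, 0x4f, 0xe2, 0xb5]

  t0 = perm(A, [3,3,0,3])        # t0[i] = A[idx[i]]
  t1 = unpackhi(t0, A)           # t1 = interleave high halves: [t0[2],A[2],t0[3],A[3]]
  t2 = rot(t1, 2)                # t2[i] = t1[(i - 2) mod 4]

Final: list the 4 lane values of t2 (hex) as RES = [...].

RES = [0xb5, 0xb5, 0xac, 0xe2]

t0 = [0xb5, 0xb5, 0xac, 0xb5]
t1 = [0xac, 0xe2, 0xb5, 0xb5]
t2 = [0xb5, 0xb5, 0xac, 0xe2]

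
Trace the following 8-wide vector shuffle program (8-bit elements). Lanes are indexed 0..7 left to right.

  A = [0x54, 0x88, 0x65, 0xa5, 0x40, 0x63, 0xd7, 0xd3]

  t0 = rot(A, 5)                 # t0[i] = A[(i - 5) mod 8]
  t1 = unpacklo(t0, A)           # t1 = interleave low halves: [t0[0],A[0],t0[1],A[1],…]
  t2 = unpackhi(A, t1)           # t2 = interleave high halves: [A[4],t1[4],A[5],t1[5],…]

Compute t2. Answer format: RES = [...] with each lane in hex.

t0 = [0xa5, 0x40, 0x63, 0xd7, 0xd3, 0x54, 0x88, 0x65]
t1 = [0xa5, 0x54, 0x40, 0x88, 0x63, 0x65, 0xd7, 0xa5]
t2 = [0x40, 0x63, 0x63, 0x65, 0xd7, 0xd7, 0xd3, 0xa5]

RES = [ 0x40  0x63  0x63  0x65  0xd7  0xd7  0xd3  0xa5 ]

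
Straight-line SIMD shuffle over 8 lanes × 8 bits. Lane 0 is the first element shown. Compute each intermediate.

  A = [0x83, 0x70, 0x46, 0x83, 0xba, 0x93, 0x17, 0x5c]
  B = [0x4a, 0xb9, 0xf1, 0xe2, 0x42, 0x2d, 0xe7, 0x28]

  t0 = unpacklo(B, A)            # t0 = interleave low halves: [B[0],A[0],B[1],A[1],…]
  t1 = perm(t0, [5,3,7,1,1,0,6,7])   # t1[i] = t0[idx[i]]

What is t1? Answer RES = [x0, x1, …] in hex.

t0 = [0x4a, 0x83, 0xb9, 0x70, 0xf1, 0x46, 0xe2, 0x83]
t1 = [0x46, 0x70, 0x83, 0x83, 0x83, 0x4a, 0xe2, 0x83]

RES = [0x46, 0x70, 0x83, 0x83, 0x83, 0x4a, 0xe2, 0x83]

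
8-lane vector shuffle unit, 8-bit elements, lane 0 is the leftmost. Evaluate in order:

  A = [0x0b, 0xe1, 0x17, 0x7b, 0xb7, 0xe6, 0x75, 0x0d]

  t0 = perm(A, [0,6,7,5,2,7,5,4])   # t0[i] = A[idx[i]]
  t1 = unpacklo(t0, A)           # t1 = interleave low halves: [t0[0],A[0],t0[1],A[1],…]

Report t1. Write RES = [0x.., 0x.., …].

RES = [ 0x0b  0x0b  0x75  0xe1  0x0d  0x17  0xe6  0x7b ]

→ t0 |0b|75|0d|e6|17|0d|e6|b7|
→ t1 |0b|0b|75|e1|0d|17|e6|7b|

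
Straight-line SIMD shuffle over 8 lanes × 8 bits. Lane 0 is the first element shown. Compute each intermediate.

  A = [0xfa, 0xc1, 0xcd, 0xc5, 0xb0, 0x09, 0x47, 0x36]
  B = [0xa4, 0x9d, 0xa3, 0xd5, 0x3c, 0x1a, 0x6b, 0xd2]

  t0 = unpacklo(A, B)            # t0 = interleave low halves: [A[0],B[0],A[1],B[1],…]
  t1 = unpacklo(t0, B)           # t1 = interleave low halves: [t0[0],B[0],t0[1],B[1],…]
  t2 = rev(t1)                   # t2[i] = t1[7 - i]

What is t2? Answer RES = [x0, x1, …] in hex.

RES = [ 0xd5  0x9d  0xa3  0xc1  0x9d  0xa4  0xa4  0xfa ]

t0 = [0xfa, 0xa4, 0xc1, 0x9d, 0xcd, 0xa3, 0xc5, 0xd5]
t1 = [0xfa, 0xa4, 0xa4, 0x9d, 0xc1, 0xa3, 0x9d, 0xd5]
t2 = [0xd5, 0x9d, 0xa3, 0xc1, 0x9d, 0xa4, 0xa4, 0xfa]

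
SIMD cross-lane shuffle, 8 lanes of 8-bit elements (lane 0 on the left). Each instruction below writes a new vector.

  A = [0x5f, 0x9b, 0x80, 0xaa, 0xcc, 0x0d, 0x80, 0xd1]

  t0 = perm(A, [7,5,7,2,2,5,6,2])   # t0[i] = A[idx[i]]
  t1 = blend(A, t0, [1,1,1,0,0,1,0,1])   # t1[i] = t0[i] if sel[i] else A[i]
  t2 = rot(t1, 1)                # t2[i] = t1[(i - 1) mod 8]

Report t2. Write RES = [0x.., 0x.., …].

→ t0 |d1|0d|d1|80|80|0d|80|80|
→ t1 |d1|0d|d1|aa|cc|0d|80|80|
→ t2 |80|d1|0d|d1|aa|cc|0d|80|

RES = [0x80, 0xd1, 0x0d, 0xd1, 0xaa, 0xcc, 0x0d, 0x80]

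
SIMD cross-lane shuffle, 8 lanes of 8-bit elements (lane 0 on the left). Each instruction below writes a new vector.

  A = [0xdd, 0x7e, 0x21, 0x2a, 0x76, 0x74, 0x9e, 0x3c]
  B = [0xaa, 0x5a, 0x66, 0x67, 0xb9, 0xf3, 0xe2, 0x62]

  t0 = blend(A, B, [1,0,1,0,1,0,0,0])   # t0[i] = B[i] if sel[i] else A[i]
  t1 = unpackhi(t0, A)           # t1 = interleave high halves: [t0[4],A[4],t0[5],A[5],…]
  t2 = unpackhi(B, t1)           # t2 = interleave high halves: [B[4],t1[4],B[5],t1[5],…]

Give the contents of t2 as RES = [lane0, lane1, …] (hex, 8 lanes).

t0 = [0xaa, 0x7e, 0x66, 0x2a, 0xb9, 0x74, 0x9e, 0x3c]
t1 = [0xb9, 0x76, 0x74, 0x74, 0x9e, 0x9e, 0x3c, 0x3c]
t2 = [0xb9, 0x9e, 0xf3, 0x9e, 0xe2, 0x3c, 0x62, 0x3c]

RES = [ 0xb9  0x9e  0xf3  0x9e  0xe2  0x3c  0x62  0x3c ]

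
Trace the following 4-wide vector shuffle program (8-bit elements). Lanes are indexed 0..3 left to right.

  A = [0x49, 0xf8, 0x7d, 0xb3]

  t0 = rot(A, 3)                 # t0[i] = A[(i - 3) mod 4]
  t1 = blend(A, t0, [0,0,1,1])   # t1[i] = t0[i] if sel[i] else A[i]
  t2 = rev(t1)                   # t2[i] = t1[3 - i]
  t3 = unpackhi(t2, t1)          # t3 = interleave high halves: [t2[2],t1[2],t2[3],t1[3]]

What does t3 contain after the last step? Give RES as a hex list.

RES = [ 0xf8  0xb3  0x49  0x49 ]

→ t0 |f8|7d|b3|49|
→ t1 |49|f8|b3|49|
→ t2 |49|b3|f8|49|
→ t3 |f8|b3|49|49|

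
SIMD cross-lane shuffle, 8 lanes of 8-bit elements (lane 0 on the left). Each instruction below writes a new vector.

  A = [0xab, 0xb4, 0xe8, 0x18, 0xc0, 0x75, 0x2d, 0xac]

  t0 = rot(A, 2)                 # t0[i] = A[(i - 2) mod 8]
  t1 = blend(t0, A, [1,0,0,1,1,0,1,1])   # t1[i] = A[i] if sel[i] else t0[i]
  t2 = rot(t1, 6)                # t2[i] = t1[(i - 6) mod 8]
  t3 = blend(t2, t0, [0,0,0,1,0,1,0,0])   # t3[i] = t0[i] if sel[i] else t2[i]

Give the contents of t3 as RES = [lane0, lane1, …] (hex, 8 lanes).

RES = [ 0xab  0x18  0xc0  0xb4  0x2d  0x18  0xab  0xac ]

→ t0 |2d|ac|ab|b4|e8|18|c0|75|
→ t1 |ab|ac|ab|18|c0|18|2d|ac|
→ t2 |ab|18|c0|18|2d|ac|ab|ac|
→ t3 |ab|18|c0|b4|2d|18|ab|ac|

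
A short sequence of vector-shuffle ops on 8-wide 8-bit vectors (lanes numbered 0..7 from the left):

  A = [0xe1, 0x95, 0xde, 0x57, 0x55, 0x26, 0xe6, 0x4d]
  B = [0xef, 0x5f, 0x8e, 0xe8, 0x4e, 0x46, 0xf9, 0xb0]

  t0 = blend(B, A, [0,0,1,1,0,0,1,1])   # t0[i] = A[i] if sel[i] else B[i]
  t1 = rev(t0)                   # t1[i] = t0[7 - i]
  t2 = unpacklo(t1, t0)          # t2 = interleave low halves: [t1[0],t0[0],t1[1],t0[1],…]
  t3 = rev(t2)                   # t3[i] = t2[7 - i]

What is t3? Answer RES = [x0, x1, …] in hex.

RES = [0x57, 0x4e, 0xde, 0x46, 0x5f, 0xe6, 0xef, 0x4d]

→ t0 |ef|5f|de|57|4e|46|e6|4d|
→ t1 |4d|e6|46|4e|57|de|5f|ef|
→ t2 |4d|ef|e6|5f|46|de|4e|57|
→ t3 |57|4e|de|46|5f|e6|ef|4d|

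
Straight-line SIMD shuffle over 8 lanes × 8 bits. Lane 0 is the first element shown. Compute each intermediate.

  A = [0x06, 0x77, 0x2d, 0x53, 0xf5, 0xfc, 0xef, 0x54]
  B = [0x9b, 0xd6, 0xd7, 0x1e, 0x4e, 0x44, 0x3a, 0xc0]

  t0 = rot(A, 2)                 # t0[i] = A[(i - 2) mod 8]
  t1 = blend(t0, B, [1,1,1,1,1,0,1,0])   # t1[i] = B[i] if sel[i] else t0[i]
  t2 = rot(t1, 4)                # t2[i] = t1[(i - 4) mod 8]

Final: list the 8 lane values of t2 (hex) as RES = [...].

RES = [ 0x4e  0x53  0x3a  0xfc  0x9b  0xd6  0xd7  0x1e ]

t0 = [0xef, 0x54, 0x06, 0x77, 0x2d, 0x53, 0xf5, 0xfc]
t1 = [0x9b, 0xd6, 0xd7, 0x1e, 0x4e, 0x53, 0x3a, 0xfc]
t2 = [0x4e, 0x53, 0x3a, 0xfc, 0x9b, 0xd6, 0xd7, 0x1e]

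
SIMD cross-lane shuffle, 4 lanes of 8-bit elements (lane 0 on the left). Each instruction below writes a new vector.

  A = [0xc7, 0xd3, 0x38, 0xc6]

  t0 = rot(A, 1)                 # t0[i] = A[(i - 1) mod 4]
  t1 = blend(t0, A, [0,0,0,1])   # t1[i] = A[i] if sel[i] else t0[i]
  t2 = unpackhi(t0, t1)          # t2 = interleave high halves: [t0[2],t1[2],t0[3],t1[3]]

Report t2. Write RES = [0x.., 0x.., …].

RES = [0xd3, 0xd3, 0x38, 0xc6]

→ t0 |c6|c7|d3|38|
→ t1 |c6|c7|d3|c6|
→ t2 |d3|d3|38|c6|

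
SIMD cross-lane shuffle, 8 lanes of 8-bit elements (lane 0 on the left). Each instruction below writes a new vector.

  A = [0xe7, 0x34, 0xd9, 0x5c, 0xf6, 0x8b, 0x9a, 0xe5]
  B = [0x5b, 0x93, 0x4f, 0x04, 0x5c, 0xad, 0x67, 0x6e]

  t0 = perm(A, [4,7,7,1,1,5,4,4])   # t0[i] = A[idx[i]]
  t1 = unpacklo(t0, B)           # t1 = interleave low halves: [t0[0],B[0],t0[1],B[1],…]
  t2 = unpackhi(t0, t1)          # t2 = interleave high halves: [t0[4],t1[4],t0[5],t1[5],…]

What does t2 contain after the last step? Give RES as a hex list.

RES = [ 0x34  0xe5  0x8b  0x4f  0xf6  0x34  0xf6  0x04 ]

→ t0 |f6|e5|e5|34|34|8b|f6|f6|
→ t1 |f6|5b|e5|93|e5|4f|34|04|
→ t2 |34|e5|8b|4f|f6|34|f6|04|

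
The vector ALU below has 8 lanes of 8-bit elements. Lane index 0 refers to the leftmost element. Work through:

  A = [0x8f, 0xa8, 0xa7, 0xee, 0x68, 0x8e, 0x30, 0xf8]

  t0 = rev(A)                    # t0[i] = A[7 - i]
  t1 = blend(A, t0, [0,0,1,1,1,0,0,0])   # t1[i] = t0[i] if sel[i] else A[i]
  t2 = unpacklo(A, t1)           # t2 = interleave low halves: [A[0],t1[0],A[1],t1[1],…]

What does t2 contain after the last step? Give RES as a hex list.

t0 = [0xf8, 0x30, 0x8e, 0x68, 0xee, 0xa7, 0xa8, 0x8f]
t1 = [0x8f, 0xa8, 0x8e, 0x68, 0xee, 0x8e, 0x30, 0xf8]
t2 = [0x8f, 0x8f, 0xa8, 0xa8, 0xa7, 0x8e, 0xee, 0x68]

RES = [ 0x8f  0x8f  0xa8  0xa8  0xa7  0x8e  0xee  0x68 ]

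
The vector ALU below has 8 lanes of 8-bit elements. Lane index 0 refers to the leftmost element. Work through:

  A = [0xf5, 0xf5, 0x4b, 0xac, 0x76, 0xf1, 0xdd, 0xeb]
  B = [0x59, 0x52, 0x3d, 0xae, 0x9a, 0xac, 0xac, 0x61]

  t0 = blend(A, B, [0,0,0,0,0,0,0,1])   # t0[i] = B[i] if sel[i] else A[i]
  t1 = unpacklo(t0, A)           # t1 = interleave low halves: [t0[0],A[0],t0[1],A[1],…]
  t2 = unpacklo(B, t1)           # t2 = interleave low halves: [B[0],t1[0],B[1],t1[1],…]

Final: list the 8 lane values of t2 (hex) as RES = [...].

→ t0 |f5|f5|4b|ac|76|f1|dd|61|
→ t1 |f5|f5|f5|f5|4b|4b|ac|ac|
→ t2 |59|f5|52|f5|3d|f5|ae|f5|

RES = [ 0x59  0xf5  0x52  0xf5  0x3d  0xf5  0xae  0xf5 ]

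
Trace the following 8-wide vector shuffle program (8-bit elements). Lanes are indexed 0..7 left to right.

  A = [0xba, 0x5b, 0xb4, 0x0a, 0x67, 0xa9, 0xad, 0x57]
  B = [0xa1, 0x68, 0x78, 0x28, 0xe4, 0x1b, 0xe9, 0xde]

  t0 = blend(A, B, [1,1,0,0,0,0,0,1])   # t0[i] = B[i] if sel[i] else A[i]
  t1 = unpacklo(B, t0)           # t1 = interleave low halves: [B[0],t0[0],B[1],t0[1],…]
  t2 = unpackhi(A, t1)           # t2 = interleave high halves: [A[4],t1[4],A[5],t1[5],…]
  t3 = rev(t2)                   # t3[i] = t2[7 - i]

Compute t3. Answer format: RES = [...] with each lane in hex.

RES = [ 0x0a  0x57  0x28  0xad  0xb4  0xa9  0x78  0x67 ]

t0 = [0xa1, 0x68, 0xb4, 0x0a, 0x67, 0xa9, 0xad, 0xde]
t1 = [0xa1, 0xa1, 0x68, 0x68, 0x78, 0xb4, 0x28, 0x0a]
t2 = [0x67, 0x78, 0xa9, 0xb4, 0xad, 0x28, 0x57, 0x0a]
t3 = [0x0a, 0x57, 0x28, 0xad, 0xb4, 0xa9, 0x78, 0x67]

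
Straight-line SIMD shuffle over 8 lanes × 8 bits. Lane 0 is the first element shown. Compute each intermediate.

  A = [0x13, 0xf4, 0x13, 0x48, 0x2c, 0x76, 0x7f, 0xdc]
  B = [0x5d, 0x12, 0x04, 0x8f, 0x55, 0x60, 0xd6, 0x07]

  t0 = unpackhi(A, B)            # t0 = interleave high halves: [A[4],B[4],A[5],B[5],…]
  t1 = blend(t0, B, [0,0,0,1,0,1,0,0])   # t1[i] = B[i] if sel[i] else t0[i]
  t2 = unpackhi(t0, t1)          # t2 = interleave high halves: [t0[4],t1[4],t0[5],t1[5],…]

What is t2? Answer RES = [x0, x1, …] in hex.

RES = [0x7f, 0x7f, 0xd6, 0x60, 0xdc, 0xdc, 0x07, 0x07]

  t0: 2c 55 76 60 7f d6 dc 07
  t1: 2c 55 76 8f 7f 60 dc 07
  t2: 7f 7f d6 60 dc dc 07 07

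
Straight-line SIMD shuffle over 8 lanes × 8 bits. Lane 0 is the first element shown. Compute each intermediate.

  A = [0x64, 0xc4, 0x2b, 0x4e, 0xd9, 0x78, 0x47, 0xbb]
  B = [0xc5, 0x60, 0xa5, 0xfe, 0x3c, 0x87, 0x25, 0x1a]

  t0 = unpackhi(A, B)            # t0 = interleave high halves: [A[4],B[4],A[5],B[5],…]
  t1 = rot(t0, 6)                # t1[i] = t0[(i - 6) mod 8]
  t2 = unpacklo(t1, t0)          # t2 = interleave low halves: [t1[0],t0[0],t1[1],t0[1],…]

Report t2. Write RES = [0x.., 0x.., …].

  t0: d9 3c 78 87 47 25 bb 1a
  t1: 78 87 47 25 bb 1a d9 3c
  t2: 78 d9 87 3c 47 78 25 87

RES = [0x78, 0xd9, 0x87, 0x3c, 0x47, 0x78, 0x25, 0x87]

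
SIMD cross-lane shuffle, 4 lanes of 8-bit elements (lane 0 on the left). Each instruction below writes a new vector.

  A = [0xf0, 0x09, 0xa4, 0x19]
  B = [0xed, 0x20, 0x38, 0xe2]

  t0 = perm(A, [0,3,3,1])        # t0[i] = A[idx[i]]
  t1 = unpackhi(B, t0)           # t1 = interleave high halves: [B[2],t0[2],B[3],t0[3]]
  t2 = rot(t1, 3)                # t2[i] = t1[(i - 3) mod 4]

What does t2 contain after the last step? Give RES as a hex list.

t0 = [0xf0, 0x19, 0x19, 0x09]
t1 = [0x38, 0x19, 0xe2, 0x09]
t2 = [0x19, 0xe2, 0x09, 0x38]

RES = [ 0x19  0xe2  0x09  0x38 ]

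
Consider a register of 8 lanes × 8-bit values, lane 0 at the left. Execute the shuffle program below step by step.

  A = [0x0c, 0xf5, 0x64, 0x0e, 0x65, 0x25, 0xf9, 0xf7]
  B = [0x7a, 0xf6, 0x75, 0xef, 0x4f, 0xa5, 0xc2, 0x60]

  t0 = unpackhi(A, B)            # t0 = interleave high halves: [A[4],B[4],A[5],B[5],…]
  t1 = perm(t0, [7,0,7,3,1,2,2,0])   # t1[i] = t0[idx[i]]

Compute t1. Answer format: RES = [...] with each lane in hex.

→ t0 |65|4f|25|a5|f9|c2|f7|60|
→ t1 |60|65|60|a5|4f|25|25|65|

RES = [ 0x60  0x65  0x60  0xa5  0x4f  0x25  0x25  0x65 ]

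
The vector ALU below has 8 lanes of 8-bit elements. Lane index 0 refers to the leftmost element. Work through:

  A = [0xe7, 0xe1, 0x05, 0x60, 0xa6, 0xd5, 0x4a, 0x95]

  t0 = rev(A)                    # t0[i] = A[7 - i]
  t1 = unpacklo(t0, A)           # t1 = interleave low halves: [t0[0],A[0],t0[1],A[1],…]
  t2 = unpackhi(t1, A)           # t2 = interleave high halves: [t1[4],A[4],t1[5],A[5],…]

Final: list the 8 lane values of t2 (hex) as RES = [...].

RES = [0xd5, 0xa6, 0x05, 0xd5, 0xa6, 0x4a, 0x60, 0x95]

t0 = [0x95, 0x4a, 0xd5, 0xa6, 0x60, 0x05, 0xe1, 0xe7]
t1 = [0x95, 0xe7, 0x4a, 0xe1, 0xd5, 0x05, 0xa6, 0x60]
t2 = [0xd5, 0xa6, 0x05, 0xd5, 0xa6, 0x4a, 0x60, 0x95]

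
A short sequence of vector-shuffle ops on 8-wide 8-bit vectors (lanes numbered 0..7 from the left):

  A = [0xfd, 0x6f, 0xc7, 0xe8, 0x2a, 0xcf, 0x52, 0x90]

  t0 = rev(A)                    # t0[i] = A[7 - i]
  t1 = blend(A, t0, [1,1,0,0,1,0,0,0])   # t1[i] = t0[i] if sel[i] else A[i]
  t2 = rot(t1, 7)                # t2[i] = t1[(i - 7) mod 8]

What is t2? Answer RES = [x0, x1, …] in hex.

  t0: 90 52 cf 2a e8 c7 6f fd
  t1: 90 52 c7 e8 e8 cf 52 90
  t2: 52 c7 e8 e8 cf 52 90 90

RES = [0x52, 0xc7, 0xe8, 0xe8, 0xcf, 0x52, 0x90, 0x90]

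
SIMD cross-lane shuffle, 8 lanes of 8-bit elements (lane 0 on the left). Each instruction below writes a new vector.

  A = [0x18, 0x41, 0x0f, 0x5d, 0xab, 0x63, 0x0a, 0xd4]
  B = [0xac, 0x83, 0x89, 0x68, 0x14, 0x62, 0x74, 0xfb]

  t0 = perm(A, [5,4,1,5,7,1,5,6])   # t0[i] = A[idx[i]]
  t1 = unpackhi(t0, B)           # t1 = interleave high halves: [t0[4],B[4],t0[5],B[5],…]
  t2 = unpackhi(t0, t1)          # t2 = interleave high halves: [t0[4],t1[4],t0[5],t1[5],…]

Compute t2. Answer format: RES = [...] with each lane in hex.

RES = [ 0xd4  0x63  0x41  0x74  0x63  0x0a  0x0a  0xfb ]

→ t0 |63|ab|41|63|d4|41|63|0a|
→ t1 |d4|14|41|62|63|74|0a|fb|
→ t2 |d4|63|41|74|63|0a|0a|fb|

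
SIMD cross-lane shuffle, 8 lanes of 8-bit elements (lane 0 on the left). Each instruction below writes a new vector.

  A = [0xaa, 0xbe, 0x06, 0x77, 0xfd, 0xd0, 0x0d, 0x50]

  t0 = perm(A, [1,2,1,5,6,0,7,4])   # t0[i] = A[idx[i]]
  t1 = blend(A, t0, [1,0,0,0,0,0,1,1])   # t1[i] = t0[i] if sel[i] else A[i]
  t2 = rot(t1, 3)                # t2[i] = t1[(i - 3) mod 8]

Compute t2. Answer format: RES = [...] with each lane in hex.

RES = [0xd0, 0x50, 0xfd, 0xbe, 0xbe, 0x06, 0x77, 0xfd]

t0 = [0xbe, 0x06, 0xbe, 0xd0, 0x0d, 0xaa, 0x50, 0xfd]
t1 = [0xbe, 0xbe, 0x06, 0x77, 0xfd, 0xd0, 0x50, 0xfd]
t2 = [0xd0, 0x50, 0xfd, 0xbe, 0xbe, 0x06, 0x77, 0xfd]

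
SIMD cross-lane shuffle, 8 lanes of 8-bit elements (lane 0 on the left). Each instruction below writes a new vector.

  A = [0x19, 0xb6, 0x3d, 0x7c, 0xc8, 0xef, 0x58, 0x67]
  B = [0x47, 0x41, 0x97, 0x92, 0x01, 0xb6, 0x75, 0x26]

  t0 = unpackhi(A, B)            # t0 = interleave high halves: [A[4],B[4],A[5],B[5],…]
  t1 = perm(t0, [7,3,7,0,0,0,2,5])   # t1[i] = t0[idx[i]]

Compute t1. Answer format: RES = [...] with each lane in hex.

RES = [ 0x26  0xb6  0x26  0xc8  0xc8  0xc8  0xef  0x75 ]

  t0: c8 01 ef b6 58 75 67 26
  t1: 26 b6 26 c8 c8 c8 ef 75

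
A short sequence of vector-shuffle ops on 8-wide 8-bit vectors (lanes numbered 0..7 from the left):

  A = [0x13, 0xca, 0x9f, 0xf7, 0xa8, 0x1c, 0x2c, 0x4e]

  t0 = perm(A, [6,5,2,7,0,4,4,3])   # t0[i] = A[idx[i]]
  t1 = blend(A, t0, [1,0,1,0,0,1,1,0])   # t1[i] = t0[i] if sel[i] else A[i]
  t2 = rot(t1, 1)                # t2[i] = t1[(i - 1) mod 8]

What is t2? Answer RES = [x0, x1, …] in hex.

t0 = [0x2c, 0x1c, 0x9f, 0x4e, 0x13, 0xa8, 0xa8, 0xf7]
t1 = [0x2c, 0xca, 0x9f, 0xf7, 0xa8, 0xa8, 0xa8, 0x4e]
t2 = [0x4e, 0x2c, 0xca, 0x9f, 0xf7, 0xa8, 0xa8, 0xa8]

RES = [0x4e, 0x2c, 0xca, 0x9f, 0xf7, 0xa8, 0xa8, 0xa8]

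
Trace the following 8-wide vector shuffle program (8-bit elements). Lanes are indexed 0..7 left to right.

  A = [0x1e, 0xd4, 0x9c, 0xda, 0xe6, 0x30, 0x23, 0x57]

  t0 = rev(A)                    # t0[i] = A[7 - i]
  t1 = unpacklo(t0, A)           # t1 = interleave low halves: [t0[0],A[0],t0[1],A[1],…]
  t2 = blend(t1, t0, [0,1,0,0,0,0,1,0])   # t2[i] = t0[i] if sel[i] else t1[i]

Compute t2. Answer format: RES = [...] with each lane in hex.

RES = [ 0x57  0x23  0x23  0xd4  0x30  0x9c  0xd4  0xda ]

  t0: 57 23 30 e6 da 9c d4 1e
  t1: 57 1e 23 d4 30 9c e6 da
  t2: 57 23 23 d4 30 9c d4 da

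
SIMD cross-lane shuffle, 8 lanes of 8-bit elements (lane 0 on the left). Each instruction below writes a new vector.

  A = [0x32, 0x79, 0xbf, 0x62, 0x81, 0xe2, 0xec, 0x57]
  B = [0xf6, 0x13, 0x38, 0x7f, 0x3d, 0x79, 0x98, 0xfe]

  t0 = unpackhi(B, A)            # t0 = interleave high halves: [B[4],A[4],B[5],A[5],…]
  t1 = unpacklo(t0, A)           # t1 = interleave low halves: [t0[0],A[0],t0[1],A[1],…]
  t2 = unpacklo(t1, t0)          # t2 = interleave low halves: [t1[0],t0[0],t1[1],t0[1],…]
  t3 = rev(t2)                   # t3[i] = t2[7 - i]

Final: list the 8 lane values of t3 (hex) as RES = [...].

RES = [0xe2, 0x79, 0x79, 0x81, 0x81, 0x32, 0x3d, 0x3d]

→ t0 |3d|81|79|e2|98|ec|fe|57|
→ t1 |3d|32|81|79|79|bf|e2|62|
→ t2 |3d|3d|32|81|81|79|79|e2|
→ t3 |e2|79|79|81|81|32|3d|3d|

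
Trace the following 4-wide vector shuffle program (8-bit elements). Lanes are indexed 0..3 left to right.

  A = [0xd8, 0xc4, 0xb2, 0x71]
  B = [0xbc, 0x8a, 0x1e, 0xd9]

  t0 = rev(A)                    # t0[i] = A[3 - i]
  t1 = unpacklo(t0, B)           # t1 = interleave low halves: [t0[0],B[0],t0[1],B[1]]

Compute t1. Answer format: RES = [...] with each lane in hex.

RES = [ 0x71  0xbc  0xb2  0x8a ]

→ t0 |71|b2|c4|d8|
→ t1 |71|bc|b2|8a|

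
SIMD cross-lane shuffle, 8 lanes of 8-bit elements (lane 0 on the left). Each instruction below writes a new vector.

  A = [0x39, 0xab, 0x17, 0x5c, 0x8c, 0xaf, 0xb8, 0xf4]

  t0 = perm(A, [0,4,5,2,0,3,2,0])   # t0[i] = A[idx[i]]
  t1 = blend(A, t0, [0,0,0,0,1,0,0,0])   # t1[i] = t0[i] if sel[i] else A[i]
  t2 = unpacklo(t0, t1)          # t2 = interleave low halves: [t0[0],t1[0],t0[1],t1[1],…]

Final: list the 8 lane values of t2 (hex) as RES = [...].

→ t0 |39|8c|af|17|39|5c|17|39|
→ t1 |39|ab|17|5c|39|af|b8|f4|
→ t2 |39|39|8c|ab|af|17|17|5c|

RES = [0x39, 0x39, 0x8c, 0xab, 0xaf, 0x17, 0x17, 0x5c]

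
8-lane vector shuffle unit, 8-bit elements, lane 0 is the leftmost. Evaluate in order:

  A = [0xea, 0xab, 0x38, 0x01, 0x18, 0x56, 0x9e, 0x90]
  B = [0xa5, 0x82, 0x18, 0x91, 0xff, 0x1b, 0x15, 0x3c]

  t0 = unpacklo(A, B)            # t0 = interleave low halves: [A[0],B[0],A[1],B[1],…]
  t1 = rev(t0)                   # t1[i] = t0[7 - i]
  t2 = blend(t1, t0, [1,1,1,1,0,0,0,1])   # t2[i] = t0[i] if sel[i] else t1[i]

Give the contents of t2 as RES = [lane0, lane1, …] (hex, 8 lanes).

RES = [ 0xea  0xa5  0xab  0x82  0x82  0xab  0xa5  0x91 ]

→ t0 |ea|a5|ab|82|38|18|01|91|
→ t1 |91|01|18|38|82|ab|a5|ea|
→ t2 |ea|a5|ab|82|82|ab|a5|91|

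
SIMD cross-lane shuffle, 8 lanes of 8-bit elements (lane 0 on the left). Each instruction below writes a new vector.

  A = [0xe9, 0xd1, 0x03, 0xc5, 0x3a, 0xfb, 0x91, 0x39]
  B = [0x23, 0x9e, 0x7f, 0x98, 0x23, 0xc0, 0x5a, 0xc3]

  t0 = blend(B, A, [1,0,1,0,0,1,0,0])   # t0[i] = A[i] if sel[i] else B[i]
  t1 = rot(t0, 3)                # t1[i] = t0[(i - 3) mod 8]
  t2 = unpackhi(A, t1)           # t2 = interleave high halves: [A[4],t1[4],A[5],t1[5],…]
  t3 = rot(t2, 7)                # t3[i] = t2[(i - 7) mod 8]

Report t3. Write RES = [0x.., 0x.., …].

→ t0 |e9|9e|03|98|23|fb|5a|c3|
→ t1 |fb|5a|c3|e9|9e|03|98|23|
→ t2 |3a|9e|fb|03|91|98|39|23|
→ t3 |9e|fb|03|91|98|39|23|3a|

RES = [0x9e, 0xfb, 0x03, 0x91, 0x98, 0x39, 0x23, 0x3a]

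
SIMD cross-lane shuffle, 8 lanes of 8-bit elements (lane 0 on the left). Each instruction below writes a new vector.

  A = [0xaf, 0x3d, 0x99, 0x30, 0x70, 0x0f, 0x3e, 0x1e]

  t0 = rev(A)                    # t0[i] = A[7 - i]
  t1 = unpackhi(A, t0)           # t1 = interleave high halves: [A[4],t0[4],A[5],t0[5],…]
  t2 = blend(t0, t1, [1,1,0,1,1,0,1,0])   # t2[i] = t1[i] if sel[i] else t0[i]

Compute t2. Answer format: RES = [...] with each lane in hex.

RES = [0x70, 0x30, 0x0f, 0x99, 0x3e, 0x99, 0x1e, 0xaf]

→ t0 |1e|3e|0f|70|30|99|3d|af|
→ t1 |70|30|0f|99|3e|3d|1e|af|
→ t2 |70|30|0f|99|3e|99|1e|af|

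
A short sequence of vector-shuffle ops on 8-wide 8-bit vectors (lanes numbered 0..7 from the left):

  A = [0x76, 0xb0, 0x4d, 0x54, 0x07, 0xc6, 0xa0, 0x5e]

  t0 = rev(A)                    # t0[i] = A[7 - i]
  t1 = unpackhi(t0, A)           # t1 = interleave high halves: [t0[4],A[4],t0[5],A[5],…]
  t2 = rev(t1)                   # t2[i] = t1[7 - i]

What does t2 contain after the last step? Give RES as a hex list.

  t0: 5e a0 c6 07 54 4d b0 76
  t1: 54 07 4d c6 b0 a0 76 5e
  t2: 5e 76 a0 b0 c6 4d 07 54

RES = [ 0x5e  0x76  0xa0  0xb0  0xc6  0x4d  0x07  0x54 ]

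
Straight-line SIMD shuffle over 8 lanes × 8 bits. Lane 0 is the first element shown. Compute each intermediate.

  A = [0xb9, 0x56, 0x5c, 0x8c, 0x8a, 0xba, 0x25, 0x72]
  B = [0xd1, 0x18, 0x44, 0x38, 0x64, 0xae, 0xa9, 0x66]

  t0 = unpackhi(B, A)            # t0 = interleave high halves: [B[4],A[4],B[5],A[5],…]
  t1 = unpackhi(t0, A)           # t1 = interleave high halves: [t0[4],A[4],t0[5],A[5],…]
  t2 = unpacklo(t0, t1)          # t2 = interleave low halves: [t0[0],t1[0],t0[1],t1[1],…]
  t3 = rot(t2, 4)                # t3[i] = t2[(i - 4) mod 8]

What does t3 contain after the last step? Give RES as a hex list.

→ t0 |64|8a|ae|ba|a9|25|66|72|
→ t1 |a9|8a|25|ba|66|25|72|72|
→ t2 |64|a9|8a|8a|ae|25|ba|ba|
→ t3 |ae|25|ba|ba|64|a9|8a|8a|

RES = [ 0xae  0x25  0xba  0xba  0x64  0xa9  0x8a  0x8a ]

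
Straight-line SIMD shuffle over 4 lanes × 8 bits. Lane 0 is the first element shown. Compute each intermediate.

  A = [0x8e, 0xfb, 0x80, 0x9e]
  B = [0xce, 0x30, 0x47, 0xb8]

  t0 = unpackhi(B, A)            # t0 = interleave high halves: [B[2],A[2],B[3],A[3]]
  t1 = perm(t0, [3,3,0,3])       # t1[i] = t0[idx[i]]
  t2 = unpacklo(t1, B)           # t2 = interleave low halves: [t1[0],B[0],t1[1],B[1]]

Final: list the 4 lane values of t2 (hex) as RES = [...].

  t0: 47 80 b8 9e
  t1: 9e 9e 47 9e
  t2: 9e ce 9e 30

RES = [0x9e, 0xce, 0x9e, 0x30]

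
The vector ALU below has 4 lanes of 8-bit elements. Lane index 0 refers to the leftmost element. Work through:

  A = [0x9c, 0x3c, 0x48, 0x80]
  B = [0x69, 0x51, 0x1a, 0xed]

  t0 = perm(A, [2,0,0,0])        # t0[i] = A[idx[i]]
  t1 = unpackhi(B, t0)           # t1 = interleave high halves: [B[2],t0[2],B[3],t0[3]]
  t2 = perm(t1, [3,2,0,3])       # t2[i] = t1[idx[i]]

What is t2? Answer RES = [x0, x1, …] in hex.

→ t0 |48|9c|9c|9c|
→ t1 |1a|9c|ed|9c|
→ t2 |9c|ed|1a|9c|

RES = [0x9c, 0xed, 0x1a, 0x9c]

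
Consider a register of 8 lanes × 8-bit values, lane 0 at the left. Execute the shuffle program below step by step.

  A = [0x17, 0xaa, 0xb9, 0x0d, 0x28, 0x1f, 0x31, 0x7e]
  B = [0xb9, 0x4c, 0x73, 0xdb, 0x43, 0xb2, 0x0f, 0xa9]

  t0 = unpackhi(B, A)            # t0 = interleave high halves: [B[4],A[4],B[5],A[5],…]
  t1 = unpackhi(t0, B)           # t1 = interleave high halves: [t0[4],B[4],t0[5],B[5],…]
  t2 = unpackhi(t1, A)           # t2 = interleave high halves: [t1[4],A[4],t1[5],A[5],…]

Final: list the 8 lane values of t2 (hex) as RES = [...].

→ t0 |43|28|b2|1f|0f|31|a9|7e|
→ t1 |0f|43|31|b2|a9|0f|7e|a9|
→ t2 |a9|28|0f|1f|7e|31|a9|7e|

RES = [0xa9, 0x28, 0x0f, 0x1f, 0x7e, 0x31, 0xa9, 0x7e]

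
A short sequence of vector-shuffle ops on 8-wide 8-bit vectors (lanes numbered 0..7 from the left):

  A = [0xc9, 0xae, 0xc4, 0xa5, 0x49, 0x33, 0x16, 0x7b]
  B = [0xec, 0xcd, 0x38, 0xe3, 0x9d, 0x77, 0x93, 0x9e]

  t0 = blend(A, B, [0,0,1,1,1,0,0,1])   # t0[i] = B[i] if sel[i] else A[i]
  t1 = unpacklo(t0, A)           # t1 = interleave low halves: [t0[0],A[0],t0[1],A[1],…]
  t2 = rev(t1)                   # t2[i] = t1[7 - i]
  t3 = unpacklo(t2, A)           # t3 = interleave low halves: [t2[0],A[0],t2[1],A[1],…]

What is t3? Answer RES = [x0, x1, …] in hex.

RES = [ 0xa5  0xc9  0xe3  0xae  0xc4  0xc4  0x38  0xa5 ]

→ t0 |c9|ae|38|e3|9d|33|16|9e|
→ t1 |c9|c9|ae|ae|38|c4|e3|a5|
→ t2 |a5|e3|c4|38|ae|ae|c9|c9|
→ t3 |a5|c9|e3|ae|c4|c4|38|a5|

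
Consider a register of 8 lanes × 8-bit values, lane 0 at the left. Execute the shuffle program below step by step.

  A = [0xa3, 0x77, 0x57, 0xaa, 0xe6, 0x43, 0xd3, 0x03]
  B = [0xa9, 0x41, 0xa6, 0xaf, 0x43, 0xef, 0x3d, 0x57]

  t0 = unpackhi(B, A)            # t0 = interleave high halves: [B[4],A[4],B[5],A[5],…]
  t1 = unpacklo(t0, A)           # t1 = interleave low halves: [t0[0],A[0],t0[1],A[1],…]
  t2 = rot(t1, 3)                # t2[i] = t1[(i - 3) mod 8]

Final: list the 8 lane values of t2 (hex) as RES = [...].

  t0: 43 e6 ef 43 3d d3 57 03
  t1: 43 a3 e6 77 ef 57 43 aa
  t2: 57 43 aa 43 a3 e6 77 ef

RES = [ 0x57  0x43  0xaa  0x43  0xa3  0xe6  0x77  0xef ]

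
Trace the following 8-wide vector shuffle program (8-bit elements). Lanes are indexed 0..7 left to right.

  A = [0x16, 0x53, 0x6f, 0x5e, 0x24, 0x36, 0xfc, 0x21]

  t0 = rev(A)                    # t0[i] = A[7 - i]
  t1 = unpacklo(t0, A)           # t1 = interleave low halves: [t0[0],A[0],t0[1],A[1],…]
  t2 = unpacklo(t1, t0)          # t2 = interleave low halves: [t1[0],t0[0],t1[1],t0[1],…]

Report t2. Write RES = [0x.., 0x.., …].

t0 = [0x21, 0xfc, 0x36, 0x24, 0x5e, 0x6f, 0x53, 0x16]
t1 = [0x21, 0x16, 0xfc, 0x53, 0x36, 0x6f, 0x24, 0x5e]
t2 = [0x21, 0x21, 0x16, 0xfc, 0xfc, 0x36, 0x53, 0x24]

RES = [0x21, 0x21, 0x16, 0xfc, 0xfc, 0x36, 0x53, 0x24]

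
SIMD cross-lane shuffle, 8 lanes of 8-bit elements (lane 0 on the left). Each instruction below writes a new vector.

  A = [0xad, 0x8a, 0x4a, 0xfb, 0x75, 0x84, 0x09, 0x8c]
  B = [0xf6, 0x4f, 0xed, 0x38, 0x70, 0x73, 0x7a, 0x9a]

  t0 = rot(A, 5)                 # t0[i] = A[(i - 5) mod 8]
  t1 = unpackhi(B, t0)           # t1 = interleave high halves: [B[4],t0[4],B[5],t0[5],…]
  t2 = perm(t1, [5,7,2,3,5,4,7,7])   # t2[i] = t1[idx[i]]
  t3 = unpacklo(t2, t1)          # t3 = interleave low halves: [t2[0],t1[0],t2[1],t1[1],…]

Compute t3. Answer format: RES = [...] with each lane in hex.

→ t0 |fb|75|84|09|8c|ad|8a|4a|
→ t1 |70|8c|73|ad|7a|8a|9a|4a|
→ t2 |8a|4a|73|ad|8a|7a|4a|4a|
→ t3 |8a|70|4a|8c|73|73|ad|ad|

RES = [0x8a, 0x70, 0x4a, 0x8c, 0x73, 0x73, 0xad, 0xad]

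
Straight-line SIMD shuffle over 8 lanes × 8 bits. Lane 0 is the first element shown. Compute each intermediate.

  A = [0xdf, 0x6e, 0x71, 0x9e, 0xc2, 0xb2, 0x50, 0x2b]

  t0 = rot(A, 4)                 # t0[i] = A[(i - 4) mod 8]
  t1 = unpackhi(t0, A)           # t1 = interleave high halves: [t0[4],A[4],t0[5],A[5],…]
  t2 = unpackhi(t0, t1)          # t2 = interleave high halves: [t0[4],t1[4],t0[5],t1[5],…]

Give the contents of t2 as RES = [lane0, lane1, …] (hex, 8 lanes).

  t0: c2 b2 50 2b df 6e 71 9e
  t1: df c2 6e b2 71 50 9e 2b
  t2: df 71 6e 50 71 9e 9e 2b

RES = [ 0xdf  0x71  0x6e  0x50  0x71  0x9e  0x9e  0x2b ]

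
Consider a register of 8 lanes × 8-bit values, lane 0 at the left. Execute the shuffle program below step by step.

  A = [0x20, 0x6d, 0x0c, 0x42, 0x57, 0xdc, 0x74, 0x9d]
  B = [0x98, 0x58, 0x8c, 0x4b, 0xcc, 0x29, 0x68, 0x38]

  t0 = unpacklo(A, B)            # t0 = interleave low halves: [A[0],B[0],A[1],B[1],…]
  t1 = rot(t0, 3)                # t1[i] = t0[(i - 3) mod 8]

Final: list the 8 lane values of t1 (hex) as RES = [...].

RES = [ 0x8c  0x42  0x4b  0x20  0x98  0x6d  0x58  0x0c ]

t0 = [0x20, 0x98, 0x6d, 0x58, 0x0c, 0x8c, 0x42, 0x4b]
t1 = [0x8c, 0x42, 0x4b, 0x20, 0x98, 0x6d, 0x58, 0x0c]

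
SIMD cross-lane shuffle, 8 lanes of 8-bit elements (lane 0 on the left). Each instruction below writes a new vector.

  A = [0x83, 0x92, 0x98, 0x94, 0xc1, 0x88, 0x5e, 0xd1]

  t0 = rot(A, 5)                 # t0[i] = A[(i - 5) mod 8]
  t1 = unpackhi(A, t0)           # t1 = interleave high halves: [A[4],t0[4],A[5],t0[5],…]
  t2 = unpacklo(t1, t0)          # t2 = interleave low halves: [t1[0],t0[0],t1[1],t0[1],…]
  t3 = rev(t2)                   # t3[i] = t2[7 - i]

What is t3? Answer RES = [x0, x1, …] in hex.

t0 = [0x94, 0xc1, 0x88, 0x5e, 0xd1, 0x83, 0x92, 0x98]
t1 = [0xc1, 0xd1, 0x88, 0x83, 0x5e, 0x92, 0xd1, 0x98]
t2 = [0xc1, 0x94, 0xd1, 0xc1, 0x88, 0x88, 0x83, 0x5e]
t3 = [0x5e, 0x83, 0x88, 0x88, 0xc1, 0xd1, 0x94, 0xc1]

RES = [0x5e, 0x83, 0x88, 0x88, 0xc1, 0xd1, 0x94, 0xc1]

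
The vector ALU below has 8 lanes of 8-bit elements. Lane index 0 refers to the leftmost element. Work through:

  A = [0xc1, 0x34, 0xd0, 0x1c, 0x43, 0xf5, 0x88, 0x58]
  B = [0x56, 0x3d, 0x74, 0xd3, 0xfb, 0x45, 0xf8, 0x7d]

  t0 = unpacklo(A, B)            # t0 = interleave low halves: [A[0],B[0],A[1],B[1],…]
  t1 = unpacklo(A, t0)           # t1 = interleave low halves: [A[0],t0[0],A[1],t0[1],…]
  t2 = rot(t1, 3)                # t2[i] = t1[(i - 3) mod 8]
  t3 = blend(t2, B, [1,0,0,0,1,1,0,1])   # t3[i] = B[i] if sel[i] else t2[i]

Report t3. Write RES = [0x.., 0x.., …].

→ t0 |c1|56|34|3d|d0|74|1c|d3|
→ t1 |c1|c1|34|56|d0|34|1c|3d|
→ t2 |34|1c|3d|c1|c1|34|56|d0|
→ t3 |56|1c|3d|c1|fb|45|56|7d|

RES = [0x56, 0x1c, 0x3d, 0xc1, 0xfb, 0x45, 0x56, 0x7d]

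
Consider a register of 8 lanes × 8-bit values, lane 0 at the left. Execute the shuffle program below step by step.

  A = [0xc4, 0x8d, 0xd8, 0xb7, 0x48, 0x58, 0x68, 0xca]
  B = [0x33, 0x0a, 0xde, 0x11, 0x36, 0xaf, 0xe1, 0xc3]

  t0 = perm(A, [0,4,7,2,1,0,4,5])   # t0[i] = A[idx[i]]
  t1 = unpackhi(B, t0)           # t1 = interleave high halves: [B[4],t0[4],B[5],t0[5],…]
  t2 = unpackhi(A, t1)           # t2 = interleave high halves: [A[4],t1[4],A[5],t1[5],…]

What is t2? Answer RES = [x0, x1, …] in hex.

t0 = [0xc4, 0x48, 0xca, 0xd8, 0x8d, 0xc4, 0x48, 0x58]
t1 = [0x36, 0x8d, 0xaf, 0xc4, 0xe1, 0x48, 0xc3, 0x58]
t2 = [0x48, 0xe1, 0x58, 0x48, 0x68, 0xc3, 0xca, 0x58]

RES = [0x48, 0xe1, 0x58, 0x48, 0x68, 0xc3, 0xca, 0x58]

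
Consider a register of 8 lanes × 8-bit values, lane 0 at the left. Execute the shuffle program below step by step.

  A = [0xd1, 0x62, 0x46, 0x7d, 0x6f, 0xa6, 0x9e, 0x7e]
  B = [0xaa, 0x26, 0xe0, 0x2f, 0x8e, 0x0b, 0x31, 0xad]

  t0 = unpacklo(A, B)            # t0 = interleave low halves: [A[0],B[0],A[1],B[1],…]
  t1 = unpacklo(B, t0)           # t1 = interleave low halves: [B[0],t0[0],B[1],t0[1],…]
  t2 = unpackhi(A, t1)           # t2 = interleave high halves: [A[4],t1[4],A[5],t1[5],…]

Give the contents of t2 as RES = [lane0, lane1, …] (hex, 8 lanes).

→ t0 |d1|aa|62|26|46|e0|7d|2f|
→ t1 |aa|d1|26|aa|e0|62|2f|26|
→ t2 |6f|e0|a6|62|9e|2f|7e|26|

RES = [ 0x6f  0xe0  0xa6  0x62  0x9e  0x2f  0x7e  0x26 ]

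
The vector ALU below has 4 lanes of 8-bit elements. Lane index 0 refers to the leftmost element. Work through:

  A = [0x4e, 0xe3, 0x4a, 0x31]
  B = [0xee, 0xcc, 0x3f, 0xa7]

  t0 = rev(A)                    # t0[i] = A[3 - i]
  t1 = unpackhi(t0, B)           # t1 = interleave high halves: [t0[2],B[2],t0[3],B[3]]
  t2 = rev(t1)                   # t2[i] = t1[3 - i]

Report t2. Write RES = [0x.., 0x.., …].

RES = [0xa7, 0x4e, 0x3f, 0xe3]

→ t0 |31|4a|e3|4e|
→ t1 |e3|3f|4e|a7|
→ t2 |a7|4e|3f|e3|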